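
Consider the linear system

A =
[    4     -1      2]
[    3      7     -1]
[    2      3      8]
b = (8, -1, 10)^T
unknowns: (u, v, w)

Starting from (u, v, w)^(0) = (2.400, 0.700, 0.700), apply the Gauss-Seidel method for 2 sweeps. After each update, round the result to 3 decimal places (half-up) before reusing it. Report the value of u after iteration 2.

1.242

Iteration 1:
  u = (8 - (-1)·0.700 - (2)·0.700) / (4) = 1.825
  v = (-1 - (3)·1.825 - (-1)·0.700) / (7) = -0.825
  w = (10 - (2)·1.825 - (3)·-0.825) / (8) = 1.103
Iteration 2:
  u = (8 - (-1)·-0.825 - (2)·1.103) / (4) = 1.242
  v = (-1 - (3)·1.242 - (-1)·1.103) / (7) = -0.518
  w = (10 - (2)·1.242 - (3)·-0.518) / (8) = 1.134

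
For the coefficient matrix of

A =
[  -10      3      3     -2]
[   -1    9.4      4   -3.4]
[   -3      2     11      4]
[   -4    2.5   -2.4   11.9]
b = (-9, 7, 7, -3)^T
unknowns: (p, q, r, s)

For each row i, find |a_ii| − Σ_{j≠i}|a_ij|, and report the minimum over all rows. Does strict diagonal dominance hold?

1

row 1: |-10| − (3+3+2) = 2
row 2: |9.4| − (1+4+3.4) = 1
row 3: |11| − (3+2+4) = 2
row 4: |11.9| − (4+2.5+2.4) = 3
minimum over rows = 1 → strictly diagonally dominant (convergence guaranteed)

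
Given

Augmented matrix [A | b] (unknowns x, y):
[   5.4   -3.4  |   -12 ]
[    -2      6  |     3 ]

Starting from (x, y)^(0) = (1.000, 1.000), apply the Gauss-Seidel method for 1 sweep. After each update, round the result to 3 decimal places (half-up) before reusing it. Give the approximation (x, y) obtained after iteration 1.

Iteration 1:
  x = (-12 - (-3.4)·1.000) / (5.4) = -1.593
  y = (3 - (-2)·-1.593) / (6) = -0.031

(-1.593, -0.031)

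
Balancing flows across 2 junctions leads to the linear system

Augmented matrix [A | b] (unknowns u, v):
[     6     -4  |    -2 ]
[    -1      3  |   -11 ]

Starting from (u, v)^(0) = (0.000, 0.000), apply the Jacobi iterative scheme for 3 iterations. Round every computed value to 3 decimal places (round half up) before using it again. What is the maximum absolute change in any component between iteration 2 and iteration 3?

Iteration 1:
  u = (-2 - (-4)·0.000) / (6) = -0.333
  v = (-11 - (-1)·0.000) / (3) = -3.667
Iteration 2:
  u = (-2 - (-4)·-3.667) / (6) = -2.778
  v = (-11 - (-1)·-0.333) / (3) = -3.778
Iteration 3:
  u = (-2 - (-4)·-3.778) / (6) = -2.852
  v = (-11 - (-1)·-2.778) / (3) = -4.593
Change: (-0.074, -0.815) → max |·| = 0.815

0.815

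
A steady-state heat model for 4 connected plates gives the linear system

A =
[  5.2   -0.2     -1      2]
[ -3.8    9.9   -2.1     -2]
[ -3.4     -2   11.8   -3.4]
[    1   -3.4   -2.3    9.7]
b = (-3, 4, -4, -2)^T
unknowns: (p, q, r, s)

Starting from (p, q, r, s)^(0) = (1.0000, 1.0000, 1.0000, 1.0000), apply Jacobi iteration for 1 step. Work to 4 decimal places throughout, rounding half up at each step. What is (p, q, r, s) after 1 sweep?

(-0.7308, 1.2020, 0.4068, 0.2784)

Iteration 1:
  p = (-3 - (-0.2)·1.0000 - (-1)·1.0000 - (2)·1.0000) / (5.2) = -0.7308
  q = (4 - (-3.8)·1.0000 - (-2.1)·1.0000 - (-2)·1.0000) / (9.9) = 1.2020
  r = (-4 - (-3.4)·1.0000 - (-2)·1.0000 - (-3.4)·1.0000) / (11.8) = 0.4068
  s = (-2 - (1)·1.0000 - (-3.4)·1.0000 - (-2.3)·1.0000) / (9.7) = 0.2784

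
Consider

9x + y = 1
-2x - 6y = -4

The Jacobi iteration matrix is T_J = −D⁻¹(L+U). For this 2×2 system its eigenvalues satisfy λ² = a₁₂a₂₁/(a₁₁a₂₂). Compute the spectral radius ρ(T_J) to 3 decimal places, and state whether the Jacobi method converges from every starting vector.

0.192

a₁₂a₂₁/(a₁₁a₂₂) = (1)·(-2) / ((9)·(-6)) = 0.037037
ρ = √|0.037037| = √0.037037 = 0.192
ρ < 1, so Jacobi converges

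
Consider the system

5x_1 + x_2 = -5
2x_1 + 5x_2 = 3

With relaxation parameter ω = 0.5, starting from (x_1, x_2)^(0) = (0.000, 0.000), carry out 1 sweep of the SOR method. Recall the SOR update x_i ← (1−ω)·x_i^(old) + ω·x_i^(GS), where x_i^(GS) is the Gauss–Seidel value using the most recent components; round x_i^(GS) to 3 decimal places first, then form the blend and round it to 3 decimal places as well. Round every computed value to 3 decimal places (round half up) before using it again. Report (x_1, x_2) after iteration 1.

Iteration 1:
  x_1: GS value = (-5 - (1)·0.000) / (5) = -1.000;  x_1 ← (1−ω)·0.000 + ω·-1.000 = -0.500
  x_2: GS value = (3 - (2)·-0.500) / (5) = 0.800;  x_2 ← (1−ω)·0.000 + ω·0.800 = 0.400

(-0.500, 0.400)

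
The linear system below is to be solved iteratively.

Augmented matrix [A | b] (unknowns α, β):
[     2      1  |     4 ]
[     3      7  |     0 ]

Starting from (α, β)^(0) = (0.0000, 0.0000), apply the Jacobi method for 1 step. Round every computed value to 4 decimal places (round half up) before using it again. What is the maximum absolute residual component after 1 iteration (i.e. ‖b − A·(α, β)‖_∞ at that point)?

6.0000

Iteration 1:
  α = (4 - (1)·0.0000) / (2) = 2.0000
  β = (0 - (3)·0.0000) / (7) = 0.0000
Residual b − A·x = (0.0000, -6.0000); ∞-norm = 6.0000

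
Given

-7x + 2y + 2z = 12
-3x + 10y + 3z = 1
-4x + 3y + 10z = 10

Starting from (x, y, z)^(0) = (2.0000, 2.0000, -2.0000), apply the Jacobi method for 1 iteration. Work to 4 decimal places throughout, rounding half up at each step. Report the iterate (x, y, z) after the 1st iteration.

Iteration 1:
  x = (12 - (2)·2.0000 - (2)·-2.0000) / (-7) = -1.7143
  y = (1 - (-3)·2.0000 - (3)·-2.0000) / (10) = 1.3000
  z = (10 - (-4)·2.0000 - (3)·2.0000) / (10) = 1.2000

(-1.7143, 1.3000, 1.2000)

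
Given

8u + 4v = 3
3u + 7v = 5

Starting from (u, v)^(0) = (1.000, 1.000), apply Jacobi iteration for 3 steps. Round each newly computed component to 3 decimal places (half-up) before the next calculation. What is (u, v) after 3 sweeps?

(-0.009, 0.615)

Iteration 1:
  u = (3 - (4)·1.000) / (8) = -0.125
  v = (5 - (3)·1.000) / (7) = 0.286
Iteration 2:
  u = (3 - (4)·0.286) / (8) = 0.232
  v = (5 - (3)·-0.125) / (7) = 0.768
Iteration 3:
  u = (3 - (4)·0.768) / (8) = -0.009
  v = (5 - (3)·0.232) / (7) = 0.615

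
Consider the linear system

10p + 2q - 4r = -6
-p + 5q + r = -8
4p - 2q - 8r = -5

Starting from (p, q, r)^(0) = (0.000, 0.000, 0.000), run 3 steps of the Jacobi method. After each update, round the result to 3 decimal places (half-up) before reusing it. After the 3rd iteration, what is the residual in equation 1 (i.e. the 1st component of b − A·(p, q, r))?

1.196

Iteration 1:
  p = (-6 - (2)·0.000 - (-4)·0.000) / (10) = -0.600
  q = (-8 - (-1)·0.000 - (1)·0.000) / (5) = -1.600
  r = (-5 - (4)·0.000 - (-2)·0.000) / (-8) = 0.625
Iteration 2:
  p = (-6 - (2)·-1.600 - (-4)·0.625) / (10) = -0.030
  q = (-8 - (-1)·-0.600 - (1)·0.625) / (5) = -1.845
  r = (-5 - (4)·-0.600 - (-2)·-1.600) / (-8) = 0.725
Iteration 3:
  p = (-6 - (2)·-1.845 - (-4)·0.725) / (10) = 0.059
  q = (-8 - (-1)·-0.030 - (1)·0.725) / (5) = -1.751
  r = (-5 - (4)·-0.030 - (-2)·-1.845) / (-8) = 1.071
Residual b − A·x = (1.196, -0.257, -0.170)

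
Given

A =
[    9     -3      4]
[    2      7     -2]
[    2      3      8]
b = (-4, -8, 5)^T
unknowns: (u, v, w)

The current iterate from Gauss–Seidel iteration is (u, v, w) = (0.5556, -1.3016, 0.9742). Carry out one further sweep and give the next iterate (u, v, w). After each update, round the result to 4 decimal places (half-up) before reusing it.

(-1.3113, -0.4899, 1.1365)

One sweep:
  u = (-4 - (-3)·-1.3016 - (4)·0.9742) / (9) = -1.3113
  v = (-8 - (2)·-1.3113 - (-2)·0.9742) / (7) = -0.4899
  w = (5 - (2)·-1.3113 - (3)·-0.4899) / (8) = 1.1365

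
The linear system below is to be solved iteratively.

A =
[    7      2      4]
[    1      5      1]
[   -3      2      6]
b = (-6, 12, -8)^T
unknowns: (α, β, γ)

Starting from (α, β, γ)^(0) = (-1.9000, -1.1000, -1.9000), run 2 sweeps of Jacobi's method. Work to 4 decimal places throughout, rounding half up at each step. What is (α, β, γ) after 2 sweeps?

(-0.6647, 2.6748, -2.1152)

Iteration 1:
  α = (-6 - (2)·-1.1000 - (4)·-1.9000) / (7) = 0.5429
  β = (12 - (1)·-1.9000 - (1)·-1.9000) / (5) = 3.1600
  γ = (-8 - (-3)·-1.9000 - (2)·-1.1000) / (6) = -1.9167
Iteration 2:
  α = (-6 - (2)·3.1600 - (4)·-1.9167) / (7) = -0.6647
  β = (12 - (1)·0.5429 - (1)·-1.9167) / (5) = 2.6748
  γ = (-8 - (-3)·0.5429 - (2)·3.1600) / (6) = -2.1152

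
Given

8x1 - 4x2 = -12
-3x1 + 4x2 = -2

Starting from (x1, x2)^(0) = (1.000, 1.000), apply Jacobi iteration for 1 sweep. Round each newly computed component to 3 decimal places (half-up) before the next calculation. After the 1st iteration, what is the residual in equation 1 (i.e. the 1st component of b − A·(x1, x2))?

-3.000

Iteration 1:
  x1 = (-12 - (-4)·1.000) / (8) = -1.000
  x2 = (-2 - (-3)·1.000) / (4) = 0.250
Residual b − A·x = (-3.000, -6.000)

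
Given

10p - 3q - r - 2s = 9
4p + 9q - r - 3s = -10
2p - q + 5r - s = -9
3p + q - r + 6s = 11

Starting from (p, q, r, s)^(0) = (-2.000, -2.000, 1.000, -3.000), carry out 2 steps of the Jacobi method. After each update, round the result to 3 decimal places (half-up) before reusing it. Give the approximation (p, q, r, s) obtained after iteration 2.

(1.033, -0.133, -1.276, 1.785)

Iteration 1:
  p = (9 - (-3)·-2.000 - (-1)·1.000 - (-2)·-3.000) / (10) = -0.200
  q = (-10 - (4)·-2.000 - (-1)·1.000 - (-3)·-3.000) / (9) = -1.111
  r = (-9 - (2)·-2.000 - (-1)·-2.000 - (-1)·-3.000) / (5) = -2.000
  s = (11 - (3)·-2.000 - (1)·-2.000 - (-1)·1.000) / (6) = 3.333
Iteration 2:
  p = (9 - (-3)·-1.111 - (-1)·-2.000 - (-2)·3.333) / (10) = 1.033
  q = (-10 - (4)·-0.200 - (-1)·-2.000 - (-3)·3.333) / (9) = -0.133
  r = (-9 - (2)·-0.200 - (-1)·-1.111 - (-1)·3.333) / (5) = -1.276
  s = (11 - (3)·-0.200 - (1)·-1.111 - (-1)·-2.000) / (6) = 1.785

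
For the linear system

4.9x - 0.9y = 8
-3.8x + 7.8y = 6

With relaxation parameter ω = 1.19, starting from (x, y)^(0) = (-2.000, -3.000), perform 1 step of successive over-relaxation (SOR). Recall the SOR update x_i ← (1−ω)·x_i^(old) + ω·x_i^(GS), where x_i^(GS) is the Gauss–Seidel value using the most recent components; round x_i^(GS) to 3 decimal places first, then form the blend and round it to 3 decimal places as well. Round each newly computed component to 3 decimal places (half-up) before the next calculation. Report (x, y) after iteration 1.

(1.668, 2.453)

Iteration 1:
  x: GS value = (8 - (-0.9)·-3.000) / (4.9) = 1.082;  x ← (1−ω)·-2.000 + ω·1.082 = 1.668
  y: GS value = (6 - (-3.8)·1.668) / (7.8) = 1.582;  y ← (1−ω)·-3.000 + ω·1.582 = 2.453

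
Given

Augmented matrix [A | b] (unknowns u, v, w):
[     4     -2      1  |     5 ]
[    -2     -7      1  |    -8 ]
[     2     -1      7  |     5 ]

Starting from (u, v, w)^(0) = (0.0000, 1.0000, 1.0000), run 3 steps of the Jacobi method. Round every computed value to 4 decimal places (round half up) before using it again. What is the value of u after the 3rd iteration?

1.5510

Iteration 1:
  u = (5 - (-2)·1.0000 - (1)·1.0000) / (4) = 1.5000
  v = (-8 - (-2)·0.0000 - (1)·1.0000) / (-7) = 1.2857
  w = (5 - (2)·0.0000 - (-1)·1.0000) / (7) = 0.8571
Iteration 2:
  u = (5 - (-2)·1.2857 - (1)·0.8571) / (4) = 1.6786
  v = (-8 - (-2)·1.5000 - (1)·0.8571) / (-7) = 0.8367
  w = (5 - (2)·1.5000 - (-1)·1.2857) / (7) = 0.4694
Iteration 3:
  u = (5 - (-2)·0.8367 - (1)·0.4694) / (4) = 1.5510
  v = (-8 - (-2)·1.6786 - (1)·0.4694) / (-7) = 0.7303
  w = (5 - (2)·1.6786 - (-1)·0.8367) / (7) = 0.3542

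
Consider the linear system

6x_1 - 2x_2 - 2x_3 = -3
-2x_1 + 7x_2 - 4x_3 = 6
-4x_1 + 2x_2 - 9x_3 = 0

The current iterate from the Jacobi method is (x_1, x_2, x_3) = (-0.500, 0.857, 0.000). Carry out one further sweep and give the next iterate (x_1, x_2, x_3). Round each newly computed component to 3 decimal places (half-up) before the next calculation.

(-0.214, 0.714, 0.413)

One sweep:
  x_1 = (-3 - (-2)·0.857 - (-2)·0.000) / (6) = -0.214
  x_2 = (6 - (-2)·-0.500 - (-4)·0.000) / (7) = 0.714
  x_3 = (0 - (-4)·-0.500 - (2)·0.857) / (-9) = 0.413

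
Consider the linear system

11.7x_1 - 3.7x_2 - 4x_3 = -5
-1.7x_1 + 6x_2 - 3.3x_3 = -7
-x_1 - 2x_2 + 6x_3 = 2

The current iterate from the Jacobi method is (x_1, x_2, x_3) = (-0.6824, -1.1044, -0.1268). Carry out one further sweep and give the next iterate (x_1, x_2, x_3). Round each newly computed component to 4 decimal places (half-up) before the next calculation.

(-0.8200, -1.4298, -0.1485)

One sweep:
  x_1 = (-5 - (-3.7)·-1.1044 - (-4)·-0.1268) / (11.7) = -0.8200
  x_2 = (-7 - (-1.7)·-0.6824 - (-3.3)·-0.1268) / (6) = -1.4298
  x_3 = (2 - (-1)·-0.6824 - (-2)·-1.1044) / (6) = -0.1485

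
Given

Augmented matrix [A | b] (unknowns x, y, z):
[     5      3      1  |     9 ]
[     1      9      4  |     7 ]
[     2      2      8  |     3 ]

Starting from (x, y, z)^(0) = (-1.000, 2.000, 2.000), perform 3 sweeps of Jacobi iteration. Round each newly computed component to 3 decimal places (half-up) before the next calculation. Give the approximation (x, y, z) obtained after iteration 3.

Iteration 1:
  x = (9 - (3)·2.000 - (1)·2.000) / (5) = 0.200
  y = (7 - (1)·-1.000 - (4)·2.000) / (9) = 0.000
  z = (3 - (2)·-1.000 - (2)·2.000) / (8) = 0.125
Iteration 2:
  x = (9 - (3)·0.000 - (1)·0.125) / (5) = 1.775
  y = (7 - (1)·0.200 - (4)·0.125) / (9) = 0.700
  z = (3 - (2)·0.200 - (2)·0.000) / (8) = 0.325
Iteration 3:
  x = (9 - (3)·0.700 - (1)·0.325) / (5) = 1.315
  y = (7 - (1)·1.775 - (4)·0.325) / (9) = 0.436
  z = (3 - (2)·1.775 - (2)·0.700) / (8) = -0.244

(1.315, 0.436, -0.244)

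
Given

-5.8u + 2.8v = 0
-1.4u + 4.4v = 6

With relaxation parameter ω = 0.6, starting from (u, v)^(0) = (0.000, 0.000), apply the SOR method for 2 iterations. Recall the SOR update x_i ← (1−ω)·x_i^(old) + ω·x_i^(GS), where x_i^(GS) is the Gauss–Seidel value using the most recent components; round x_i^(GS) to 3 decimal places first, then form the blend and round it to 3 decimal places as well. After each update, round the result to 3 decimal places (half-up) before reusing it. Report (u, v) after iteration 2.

Iteration 1:
  u: GS value = (0 - (2.8)·0.000) / (-5.8) = 0.000;  u ← (1−ω)·0.000 + ω·0.000 = 0.000
  v: GS value = (6 - (-1.4)·0.000) / (4.4) = 1.364;  v ← (1−ω)·0.000 + ω·1.364 = 0.818
Iteration 2:
  u: GS value = (0 - (2.8)·0.818) / (-5.8) = 0.395;  u ← (1−ω)·0.000 + ω·0.395 = 0.237
  v: GS value = (6 - (-1.4)·0.237) / (4.4) = 1.439;  v ← (1−ω)·0.818 + ω·1.439 = 1.191

(0.237, 1.191)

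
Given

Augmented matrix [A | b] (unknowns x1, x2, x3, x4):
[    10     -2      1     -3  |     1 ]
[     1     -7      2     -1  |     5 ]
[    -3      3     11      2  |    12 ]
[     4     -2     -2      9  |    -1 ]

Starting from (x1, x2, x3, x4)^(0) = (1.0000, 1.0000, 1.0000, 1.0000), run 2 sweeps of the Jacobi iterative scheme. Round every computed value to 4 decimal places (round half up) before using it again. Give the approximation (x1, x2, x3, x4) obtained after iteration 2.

Iteration 1:
  x1 = (1 - (-2)·1.0000 - (1)·1.0000 - (-3)·1.0000) / (10) = 0.5000
  x2 = (5 - (1)·1.0000 - (2)·1.0000 - (-1)·1.0000) / (-7) = -0.4286
  x3 = (12 - (-3)·1.0000 - (3)·1.0000 - (2)·1.0000) / (11) = 0.9091
  x4 = (-1 - (4)·1.0000 - (-2)·1.0000 - (-2)·1.0000) / (9) = -0.1111
Iteration 2:
  x1 = (1 - (-2)·-0.4286 - (1)·0.9091 - (-3)·-0.1111) / (10) = -0.1100
  x2 = (5 - (1)·0.5000 - (2)·0.9091 - (-1)·-0.1111) / (-7) = -0.3672
  x3 = (12 - (-3)·0.5000 - (3)·-0.4286 - (2)·-0.1111) / (11) = 1.3644
  x4 = (-1 - (4)·0.5000 - (-2)·-0.4286 - (-2)·0.9091) / (9) = -0.2266

(-0.1100, -0.3672, 1.3644, -0.2266)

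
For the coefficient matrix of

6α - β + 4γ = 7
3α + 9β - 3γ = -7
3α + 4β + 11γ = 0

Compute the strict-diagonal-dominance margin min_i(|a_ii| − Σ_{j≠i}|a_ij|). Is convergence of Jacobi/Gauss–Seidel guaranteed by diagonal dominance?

1

row 1: |6| − (1+4) = 1
row 2: |9| − (3+3) = 3
row 3: |11| − (3+4) = 4
minimum over rows = 1 → strictly diagonally dominant (convergence guaranteed)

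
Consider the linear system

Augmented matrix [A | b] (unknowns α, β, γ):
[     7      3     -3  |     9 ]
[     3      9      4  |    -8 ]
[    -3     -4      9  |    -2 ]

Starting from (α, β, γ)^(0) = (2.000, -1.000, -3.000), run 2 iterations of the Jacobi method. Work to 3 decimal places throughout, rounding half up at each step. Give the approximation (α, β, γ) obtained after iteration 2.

Iteration 1:
  α = (9 - (3)·-1.000 - (-3)·-3.000) / (7) = 0.429
  β = (-8 - (3)·2.000 - (4)·-3.000) / (9) = -0.222
  γ = (-2 - (-3)·2.000 - (-4)·-1.000) / (9) = 0.000
Iteration 2:
  α = (9 - (3)·-0.222 - (-3)·0.000) / (7) = 1.381
  β = (-8 - (3)·0.429 - (4)·0.000) / (9) = -1.032
  γ = (-2 - (-3)·0.429 - (-4)·-0.222) / (9) = -0.178

(1.381, -1.032, -0.178)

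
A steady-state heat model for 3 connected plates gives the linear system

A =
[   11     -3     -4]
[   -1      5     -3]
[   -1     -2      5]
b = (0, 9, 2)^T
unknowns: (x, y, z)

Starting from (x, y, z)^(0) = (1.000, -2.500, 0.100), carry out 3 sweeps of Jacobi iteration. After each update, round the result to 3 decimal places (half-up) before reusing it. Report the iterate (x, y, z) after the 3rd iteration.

(0.788, 2.540, 1.056)

Iteration 1:
  x = (0 - (-3)·-2.500 - (-4)·0.100) / (11) = -0.645
  y = (9 - (-1)·1.000 - (-3)·0.100) / (5) = 2.060
  z = (2 - (-1)·1.000 - (-2)·-2.500) / (5) = -0.400
Iteration 2:
  x = (0 - (-3)·2.060 - (-4)·-0.400) / (11) = 0.416
  y = (9 - (-1)·-0.645 - (-3)·-0.400) / (5) = 1.431
  z = (2 - (-1)·-0.645 - (-2)·2.060) / (5) = 1.095
Iteration 3:
  x = (0 - (-3)·1.431 - (-4)·1.095) / (11) = 0.788
  y = (9 - (-1)·0.416 - (-3)·1.095) / (5) = 2.540
  z = (2 - (-1)·0.416 - (-2)·1.431) / (5) = 1.056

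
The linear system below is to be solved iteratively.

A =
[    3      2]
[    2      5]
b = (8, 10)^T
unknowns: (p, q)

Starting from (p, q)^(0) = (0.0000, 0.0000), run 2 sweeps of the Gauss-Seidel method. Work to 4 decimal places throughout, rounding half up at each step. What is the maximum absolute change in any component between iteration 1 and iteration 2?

Iteration 1:
  p = (8 - (2)·0.0000) / (3) = 2.6667
  q = (10 - (2)·2.6667) / (5) = 0.9333
Iteration 2:
  p = (8 - (2)·0.9333) / (3) = 2.0445
  q = (10 - (2)·2.0445) / (5) = 1.1822
Change: (-0.6222, 0.2489) → max |·| = 0.6222

0.6222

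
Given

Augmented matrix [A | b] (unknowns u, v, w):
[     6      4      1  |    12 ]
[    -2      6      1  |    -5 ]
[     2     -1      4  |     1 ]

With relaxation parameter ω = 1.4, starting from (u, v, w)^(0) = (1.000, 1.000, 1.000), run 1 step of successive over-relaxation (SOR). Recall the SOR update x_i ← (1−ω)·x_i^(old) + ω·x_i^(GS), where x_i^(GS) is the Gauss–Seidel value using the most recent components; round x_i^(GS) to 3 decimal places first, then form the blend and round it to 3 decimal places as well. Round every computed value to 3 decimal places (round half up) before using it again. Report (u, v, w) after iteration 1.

(1.234, -1.225, -1.342)

Iteration 1:
  u: GS value = (12 - (4)·1.000 - (1)·1.000) / (6) = 1.167;  u ← (1−ω)·1.000 + ω·1.167 = 1.234
  v: GS value = (-5 - (-2)·1.234 - (1)·1.000) / (6) = -0.589;  v ← (1−ω)·1.000 + ω·-0.589 = -1.225
  w: GS value = (1 - (2)·1.234 - (-1)·-1.225) / (4) = -0.673;  w ← (1−ω)·1.000 + ω·-0.673 = -1.342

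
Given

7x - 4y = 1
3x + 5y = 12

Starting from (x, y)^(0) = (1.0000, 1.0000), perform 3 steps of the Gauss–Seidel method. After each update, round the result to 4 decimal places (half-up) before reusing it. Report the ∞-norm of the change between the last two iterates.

Iteration 1:
  x = (1 - (-4)·1.0000) / (7) = 0.7143
  y = (12 - (3)·0.7143) / (5) = 1.9714
Iteration 2:
  x = (1 - (-4)·1.9714) / (7) = 1.2694
  y = (12 - (3)·1.2694) / (5) = 1.6384
Iteration 3:
  x = (1 - (-4)·1.6384) / (7) = 1.0791
  y = (12 - (3)·1.0791) / (5) = 1.7525
Change: (-0.1903, 0.1141) → max |·| = 0.1903

0.1903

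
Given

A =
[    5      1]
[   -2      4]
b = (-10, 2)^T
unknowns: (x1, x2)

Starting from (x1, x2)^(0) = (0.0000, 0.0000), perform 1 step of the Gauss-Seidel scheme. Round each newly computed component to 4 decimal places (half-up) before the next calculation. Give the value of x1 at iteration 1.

-2.0000

Iteration 1:
  x1 = (-10 - (1)·0.0000) / (5) = -2.0000
  x2 = (2 - (-2)·-2.0000) / (4) = -0.5000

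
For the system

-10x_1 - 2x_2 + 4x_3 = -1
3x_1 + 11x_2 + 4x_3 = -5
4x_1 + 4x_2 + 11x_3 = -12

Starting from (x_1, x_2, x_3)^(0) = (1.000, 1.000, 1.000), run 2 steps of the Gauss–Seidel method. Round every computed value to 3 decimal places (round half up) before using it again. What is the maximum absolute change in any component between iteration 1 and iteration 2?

0.782

Iteration 1:
  x_1 = (-1 - (-2)·1.000 - (4)·1.000) / (-10) = 0.300
  x_2 = (-5 - (3)·0.300 - (4)·1.000) / (11) = -0.900
  x_3 = (-12 - (4)·0.300 - (4)·-0.900) / (11) = -0.873
Iteration 2:
  x_1 = (-1 - (-2)·-0.900 - (4)·-0.873) / (-10) = -0.069
  x_2 = (-5 - (3)·-0.069 - (4)·-0.873) / (11) = -0.118
  x_3 = (-12 - (4)·-0.069 - (4)·-0.118) / (11) = -1.023
Change: (-0.369, 0.782, -0.150) → max |·| = 0.782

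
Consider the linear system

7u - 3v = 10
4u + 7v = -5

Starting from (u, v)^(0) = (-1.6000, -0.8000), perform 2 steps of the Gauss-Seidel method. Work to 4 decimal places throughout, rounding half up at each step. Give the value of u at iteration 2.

Iteration 1:
  u = (10 - (-3)·-0.8000) / (7) = 1.0857
  v = (-5 - (4)·1.0857) / (7) = -1.3347
Iteration 2:
  u = (10 - (-3)·-1.3347) / (7) = 0.8566
  v = (-5 - (4)·0.8566) / (7) = -1.2038

0.8566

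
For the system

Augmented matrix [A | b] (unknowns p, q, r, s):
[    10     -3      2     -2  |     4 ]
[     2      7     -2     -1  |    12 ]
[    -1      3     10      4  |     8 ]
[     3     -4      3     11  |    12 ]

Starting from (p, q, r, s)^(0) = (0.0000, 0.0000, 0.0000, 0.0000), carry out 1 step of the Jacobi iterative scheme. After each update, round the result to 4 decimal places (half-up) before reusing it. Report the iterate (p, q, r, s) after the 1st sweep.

(0.4000, 1.7143, 0.8000, 1.0909)

Iteration 1:
  p = (4 - (-3)·0.0000 - (2)·0.0000 - (-2)·0.0000) / (10) = 0.4000
  q = (12 - (2)·0.0000 - (-2)·0.0000 - (-1)·0.0000) / (7) = 1.7143
  r = (8 - (-1)·0.0000 - (3)·0.0000 - (4)·0.0000) / (10) = 0.8000
  s = (12 - (3)·0.0000 - (-4)·0.0000 - (3)·0.0000) / (11) = 1.0909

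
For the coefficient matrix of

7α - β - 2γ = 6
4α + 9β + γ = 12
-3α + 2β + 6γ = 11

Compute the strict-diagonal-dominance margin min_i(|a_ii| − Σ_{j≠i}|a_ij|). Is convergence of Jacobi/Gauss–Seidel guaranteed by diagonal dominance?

1

row 1: |7| − (1+2) = 4
row 2: |9| − (4+1) = 4
row 3: |6| − (3+2) = 1
minimum over rows = 1 → strictly diagonally dominant (convergence guaranteed)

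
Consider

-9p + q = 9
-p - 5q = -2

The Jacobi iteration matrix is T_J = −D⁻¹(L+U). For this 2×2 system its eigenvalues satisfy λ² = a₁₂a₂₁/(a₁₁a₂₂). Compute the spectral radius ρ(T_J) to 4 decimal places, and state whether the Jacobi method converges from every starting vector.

a₁₂a₂₁/(a₁₁a₂₂) = (1)·(-1) / ((-9)·(-5)) = -0.022222
ρ = √|-0.022222| = √0.022222 = 0.1491
ρ < 1, so Jacobi converges

0.1491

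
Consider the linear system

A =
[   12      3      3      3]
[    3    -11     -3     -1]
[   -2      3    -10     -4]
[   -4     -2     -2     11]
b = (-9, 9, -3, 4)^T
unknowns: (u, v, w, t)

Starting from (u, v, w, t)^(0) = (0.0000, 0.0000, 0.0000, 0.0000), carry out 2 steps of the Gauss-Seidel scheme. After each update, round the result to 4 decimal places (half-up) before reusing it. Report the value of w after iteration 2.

0.1329

Iteration 1:
  u = (-9 - (3)·0.0000 - (3)·0.0000 - (3)·0.0000) / (12) = -0.7500
  v = (9 - (3)·-0.7500 - (-3)·0.0000 - (-1)·0.0000) / (-11) = -1.0227
  w = (-3 - (-2)·-0.7500 - (3)·-1.0227 - (-4)·0.0000) / (-10) = 0.1432
  t = (4 - (-4)·-0.7500 - (-2)·-1.0227 - (-2)·0.1432) / (11) = -0.0690
Iteration 2:
  u = (-9 - (3)·-1.0227 - (3)·0.1432 - (3)·-0.0690) / (12) = -0.5129
  v = (9 - (3)·-0.5129 - (-3)·0.1432 - (-1)·-0.0690) / (-11) = -0.9908
  w = (-3 - (-2)·-0.5129 - (3)·-0.9908 - (-4)·-0.0690) / (-10) = 0.1329
  t = (4 - (-4)·-0.5129 - (-2)·-0.9908 - (-2)·0.1329) / (11) = 0.0211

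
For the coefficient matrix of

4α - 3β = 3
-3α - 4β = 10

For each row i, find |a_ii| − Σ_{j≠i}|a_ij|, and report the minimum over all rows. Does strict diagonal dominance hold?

1

row 1: |4| − (3) = 1
row 2: |-4| − (3) = 1
minimum over rows = 1 → strictly diagonally dominant (convergence guaranteed)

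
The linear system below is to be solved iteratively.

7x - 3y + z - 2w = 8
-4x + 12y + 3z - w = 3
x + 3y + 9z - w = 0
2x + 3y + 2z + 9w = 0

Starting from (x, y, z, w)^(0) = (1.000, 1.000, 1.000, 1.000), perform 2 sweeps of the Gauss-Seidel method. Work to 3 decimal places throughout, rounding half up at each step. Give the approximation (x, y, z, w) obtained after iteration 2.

(1.314, 0.718, -0.445, -0.432)

Iteration 1:
  x = (8 - (-3)·1.000 - (1)·1.000 - (-2)·1.000) / (7) = 1.714
  y = (3 - (-4)·1.714 - (3)·1.000 - (-1)·1.000) / (12) = 0.655
  z = (0 - (1)·1.714 - (3)·0.655 - (-1)·1.000) / (9) = -0.298
  w = (0 - (2)·1.714 - (3)·0.655 - (2)·-0.298) / (9) = -0.533
Iteration 2:
  x = (8 - (-3)·0.655 - (1)·-0.298 - (-2)·-0.533) / (7) = 1.314
  y = (3 - (-4)·1.314 - (3)·-0.298 - (-1)·-0.533) / (12) = 0.718
  z = (0 - (1)·1.314 - (3)·0.718 - (-1)·-0.533) / (9) = -0.445
  w = (0 - (2)·1.314 - (3)·0.718 - (2)·-0.445) / (9) = -0.432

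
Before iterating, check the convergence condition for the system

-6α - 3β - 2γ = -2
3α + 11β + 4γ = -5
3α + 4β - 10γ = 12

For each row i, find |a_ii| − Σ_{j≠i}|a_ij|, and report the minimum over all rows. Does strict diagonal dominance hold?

row 1: |-6| − (3+2) = 1
row 2: |11| − (3+4) = 4
row 3: |-10| − (3+4) = 3
minimum over rows = 1 → strictly diagonally dominant (convergence guaranteed)

1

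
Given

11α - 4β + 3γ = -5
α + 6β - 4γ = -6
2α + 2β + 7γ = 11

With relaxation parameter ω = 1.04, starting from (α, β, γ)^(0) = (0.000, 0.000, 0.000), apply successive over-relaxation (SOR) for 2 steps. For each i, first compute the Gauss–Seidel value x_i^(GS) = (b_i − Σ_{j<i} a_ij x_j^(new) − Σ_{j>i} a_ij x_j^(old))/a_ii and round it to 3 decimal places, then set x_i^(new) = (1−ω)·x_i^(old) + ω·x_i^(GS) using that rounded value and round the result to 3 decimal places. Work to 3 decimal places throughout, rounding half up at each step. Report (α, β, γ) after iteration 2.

Iteration 1:
  α: GS value = (-5 - (-4)·0.000 - (3)·0.000) / (11) = -0.455;  α ← (1−ω)·0.000 + ω·-0.455 = -0.473
  β: GS value = (-6 - (1)·-0.473 - (-4)·0.000) / (6) = -0.921;  β ← (1−ω)·0.000 + ω·-0.921 = -0.958
  γ: GS value = (11 - (2)·-0.473 - (2)·-0.958) / (7) = 1.980;  γ ← (1−ω)·0.000 + ω·1.980 = 2.059
Iteration 2:
  α: GS value = (-5 - (-4)·-0.958 - (3)·2.059) / (11) = -1.364;  α ← (1−ω)·-0.473 + ω·-1.364 = -1.400
  β: GS value = (-6 - (1)·-1.400 - (-4)·2.059) / (6) = 0.606;  β ← (1−ω)·-0.958 + ω·0.606 = 0.669
  γ: GS value = (11 - (2)·-1.400 - (2)·0.669) / (7) = 1.780;  γ ← (1−ω)·2.059 + ω·1.780 = 1.769

(-1.400, 0.669, 1.769)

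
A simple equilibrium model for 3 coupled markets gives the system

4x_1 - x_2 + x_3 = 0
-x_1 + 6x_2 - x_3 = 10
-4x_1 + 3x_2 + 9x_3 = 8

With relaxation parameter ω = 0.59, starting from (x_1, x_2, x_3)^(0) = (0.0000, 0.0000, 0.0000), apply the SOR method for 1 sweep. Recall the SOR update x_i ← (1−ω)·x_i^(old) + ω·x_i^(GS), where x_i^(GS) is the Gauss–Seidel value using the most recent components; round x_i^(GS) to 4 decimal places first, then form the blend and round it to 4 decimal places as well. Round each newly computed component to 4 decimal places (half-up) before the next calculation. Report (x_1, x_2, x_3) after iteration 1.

Iteration 1:
  x_1: GS value = (0 - (-1)·0.0000 - (1)·0.0000) / (4) = 0.0000;  x_1 ← (1−ω)·0.0000 + ω·0.0000 = 0.0000
  x_2: GS value = (10 - (-1)·0.0000 - (-1)·0.0000) / (6) = 1.6667;  x_2 ← (1−ω)·0.0000 + ω·1.6667 = 0.9834
  x_3: GS value = (8 - (-4)·0.0000 - (3)·0.9834) / (9) = 0.5611;  x_3 ← (1−ω)·0.0000 + ω·0.5611 = 0.3310

(0.0000, 0.9834, 0.3310)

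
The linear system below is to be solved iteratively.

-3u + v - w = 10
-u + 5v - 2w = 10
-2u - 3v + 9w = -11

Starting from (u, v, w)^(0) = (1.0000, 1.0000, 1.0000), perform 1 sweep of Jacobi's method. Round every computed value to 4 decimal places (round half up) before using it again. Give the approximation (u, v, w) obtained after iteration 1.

(-3.3333, 2.6000, -0.6667)

Iteration 1:
  u = (10 - (1)·1.0000 - (-1)·1.0000) / (-3) = -3.3333
  v = (10 - (-1)·1.0000 - (-2)·1.0000) / (5) = 2.6000
  w = (-11 - (-2)·1.0000 - (-3)·1.0000) / (9) = -0.6667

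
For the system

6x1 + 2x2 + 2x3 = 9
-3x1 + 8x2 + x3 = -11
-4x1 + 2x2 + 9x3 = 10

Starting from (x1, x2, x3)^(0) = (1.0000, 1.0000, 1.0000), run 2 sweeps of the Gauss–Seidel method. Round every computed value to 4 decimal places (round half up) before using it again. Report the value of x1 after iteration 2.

Iteration 1:
  x1 = (9 - (2)·1.0000 - (2)·1.0000) / (6) = 0.8333
  x2 = (-11 - (-3)·0.8333 - (1)·1.0000) / (8) = -1.1875
  x3 = (10 - (-4)·0.8333 - (2)·-1.1875) / (9) = 1.7454
Iteration 2:
  x1 = (9 - (2)·-1.1875 - (2)·1.7454) / (6) = 1.3140
  x2 = (-11 - (-3)·1.3140 - (1)·1.7454) / (8) = -1.1004
  x3 = (10 - (-4)·1.3140 - (2)·-1.1004) / (9) = 1.9396

1.3140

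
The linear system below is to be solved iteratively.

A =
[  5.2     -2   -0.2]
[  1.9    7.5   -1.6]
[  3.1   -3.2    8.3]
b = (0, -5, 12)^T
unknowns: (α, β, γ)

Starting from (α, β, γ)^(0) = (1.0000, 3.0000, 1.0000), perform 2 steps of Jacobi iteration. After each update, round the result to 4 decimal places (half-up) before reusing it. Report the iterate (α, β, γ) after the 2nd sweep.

(-0.1861, -0.4932, 0.7280)

Iteration 1:
  α = (0 - (-2)·3.0000 - (-0.2)·1.0000) / (5.2) = 1.1923
  β = (-5 - (1.9)·1.0000 - (-1.6)·1.0000) / (7.5) = -0.7067
  γ = (12 - (3.1)·1.0000 - (-3.2)·3.0000) / (8.3) = 2.2289
Iteration 2:
  α = (0 - (-2)·-0.7067 - (-0.2)·2.2289) / (5.2) = -0.1861
  β = (-5 - (1.9)·1.1923 - (-1.6)·2.2289) / (7.5) = -0.4932
  γ = (12 - (3.1)·1.1923 - (-3.2)·-0.7067) / (8.3) = 0.7280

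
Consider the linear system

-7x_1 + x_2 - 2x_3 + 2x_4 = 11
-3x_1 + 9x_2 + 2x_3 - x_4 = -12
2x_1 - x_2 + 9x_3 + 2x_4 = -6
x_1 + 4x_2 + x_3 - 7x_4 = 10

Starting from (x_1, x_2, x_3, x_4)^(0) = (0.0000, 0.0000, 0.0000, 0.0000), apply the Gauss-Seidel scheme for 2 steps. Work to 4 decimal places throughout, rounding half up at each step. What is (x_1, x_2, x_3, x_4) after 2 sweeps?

Iteration 1:
  x_1 = (11 - (1)·0.0000 - (-2)·0.0000 - (2)·0.0000) / (-7) = -1.5714
  x_2 = (-12 - (-3)·-1.5714 - (2)·0.0000 - (-1)·0.0000) / (9) = -1.8571
  x_3 = (-6 - (2)·-1.5714 - (-1)·-1.8571 - (2)·0.0000) / (9) = -0.5238
  x_4 = (10 - (1)·-1.5714 - (4)·-1.8571 - (1)·-0.5238) / (-7) = -2.7891
Iteration 2:
  x_1 = (11 - (1)·-1.8571 - (-2)·-0.5238 - (2)·-2.7891) / (-7) = -2.4840
  x_2 = (-12 - (-3)·-2.4840 - (2)·-0.5238 - (-1)·-2.7891) / (9) = -2.3548
  x_3 = (-6 - (2)·-2.4840 - (-1)·-2.3548 - (2)·-2.7891) / (9) = 0.2435
  x_4 = (10 - (1)·-2.4840 - (4)·-2.3548 - (1)·0.2435) / (-7) = -3.0942

(-2.4840, -2.3548, 0.2435, -3.0942)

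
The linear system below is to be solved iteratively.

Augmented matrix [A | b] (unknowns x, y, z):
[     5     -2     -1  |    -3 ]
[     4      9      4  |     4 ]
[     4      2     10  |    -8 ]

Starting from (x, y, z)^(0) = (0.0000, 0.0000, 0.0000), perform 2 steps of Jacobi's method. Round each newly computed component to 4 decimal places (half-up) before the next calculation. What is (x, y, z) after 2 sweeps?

Iteration 1:
  x = (-3 - (-2)·0.0000 - (-1)·0.0000) / (5) = -0.6000
  y = (4 - (4)·0.0000 - (4)·0.0000) / (9) = 0.4444
  z = (-8 - (4)·0.0000 - (2)·0.0000) / (10) = -0.8000
Iteration 2:
  x = (-3 - (-2)·0.4444 - (-1)·-0.8000) / (5) = -0.5822
  y = (4 - (4)·-0.6000 - (4)·-0.8000) / (9) = 1.0667
  z = (-8 - (4)·-0.6000 - (2)·0.4444) / (10) = -0.6489

(-0.5822, 1.0667, -0.6489)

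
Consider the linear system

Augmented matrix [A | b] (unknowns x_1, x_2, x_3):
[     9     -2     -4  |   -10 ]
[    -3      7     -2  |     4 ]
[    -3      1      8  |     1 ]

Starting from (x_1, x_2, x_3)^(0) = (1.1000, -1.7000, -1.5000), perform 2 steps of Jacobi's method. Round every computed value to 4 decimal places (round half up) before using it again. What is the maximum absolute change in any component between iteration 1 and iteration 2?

Iteration 1:
  x_1 = (-10 - (-2)·-1.7000 - (-4)·-1.5000) / (9) = -2.1556
  x_2 = (4 - (-3)·1.1000 - (-2)·-1.5000) / (7) = 0.6143
  x_3 = (1 - (-3)·1.1000 - (1)·-1.7000) / (8) = 0.7500
Iteration 2:
  x_1 = (-10 - (-2)·0.6143 - (-4)·0.7500) / (9) = -0.6413
  x_2 = (4 - (-3)·-2.1556 - (-2)·0.7500) / (7) = -0.1381
  x_3 = (1 - (-3)·-2.1556 - (1)·0.6143) / (8) = -0.7601
Change: (1.5143, -0.7524, -1.5101) → max |·| = 1.5143

1.5143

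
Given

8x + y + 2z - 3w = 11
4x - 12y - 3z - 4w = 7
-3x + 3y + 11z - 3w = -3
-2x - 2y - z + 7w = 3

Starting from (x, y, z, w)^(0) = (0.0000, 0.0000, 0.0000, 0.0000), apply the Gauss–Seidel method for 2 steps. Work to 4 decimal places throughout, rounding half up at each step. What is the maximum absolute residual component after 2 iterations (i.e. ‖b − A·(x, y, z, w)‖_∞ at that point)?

1.3492

Iteration 1:
  x = (11 - (1)·0.0000 - (2)·0.0000 - (-3)·0.0000) / (8) = 1.3750
  y = (7 - (4)·1.3750 - (-3)·0.0000 - (-4)·0.0000) / (-12) = -0.1250
  z = (-3 - (-3)·1.3750 - (3)·-0.1250 - (-3)·0.0000) / (11) = 0.1364
  w = (3 - (-2)·1.3750 - (-2)·-0.1250 - (-1)·0.1364) / (7) = 0.8052
Iteration 2:
  x = (11 - (1)·-0.1250 - (2)·0.1364 - (-3)·0.8052) / (8) = 1.6585
  y = (7 - (4)·1.6585 - (-3)·0.1364 - (-4)·0.8052) / (-12) = -0.3330
  z = (-3 - (-3)·1.6585 - (3)·-0.3330 - (-3)·0.8052) / (11) = 0.4900
  w = (3 - (-2)·1.6585 - (-2)·-0.3330 - (-1)·0.4900) / (7) = 0.8773
Residual b − A·x = (-0.2831, 1.3492, 0.2164, -0.0001); ∞-norm = 1.3492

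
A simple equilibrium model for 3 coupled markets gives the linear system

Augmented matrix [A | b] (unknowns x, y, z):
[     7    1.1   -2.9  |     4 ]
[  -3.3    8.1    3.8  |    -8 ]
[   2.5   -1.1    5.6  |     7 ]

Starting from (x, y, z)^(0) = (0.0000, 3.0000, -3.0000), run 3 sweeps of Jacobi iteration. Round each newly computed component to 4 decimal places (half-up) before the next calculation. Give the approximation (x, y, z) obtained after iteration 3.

(1.6988, -1.3357, 0.2292)

Iteration 1:
  x = (4 - (1.1)·3.0000 - (-2.9)·-3.0000) / (7) = -1.1429
  y = (-8 - (-3.3)·0.0000 - (3.8)·-3.0000) / (8.1) = 0.4198
  z = (7 - (2.5)·0.0000 - (-1.1)·3.0000) / (5.6) = 1.8393
Iteration 2:
  x = (4 - (1.1)·0.4198 - (-2.9)·1.8393) / (7) = 1.2675
  y = (-8 - (-3.3)·-1.1429 - (3.8)·1.8393) / (8.1) = -2.3162
  z = (7 - (2.5)·-1.1429 - (-1.1)·0.4198) / (5.6) = 1.8427
Iteration 3:
  x = (4 - (1.1)·-2.3162 - (-2.9)·1.8427) / (7) = 1.6988
  y = (-8 - (-3.3)·1.2675 - (3.8)·1.8427) / (8.1) = -1.3357
  z = (7 - (2.5)·1.2675 - (-1.1)·-2.3162) / (5.6) = 0.2292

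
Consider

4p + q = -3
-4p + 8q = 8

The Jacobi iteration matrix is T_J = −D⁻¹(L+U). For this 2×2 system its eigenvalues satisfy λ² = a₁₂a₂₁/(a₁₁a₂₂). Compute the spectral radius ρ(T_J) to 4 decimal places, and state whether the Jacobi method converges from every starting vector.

a₁₂a₂₁/(a₁₁a₂₂) = (1)·(-4) / ((4)·(8)) = -0.125000
ρ = √|-0.125000| = √0.125000 = 0.3536
ρ < 1, so Jacobi converges

0.3536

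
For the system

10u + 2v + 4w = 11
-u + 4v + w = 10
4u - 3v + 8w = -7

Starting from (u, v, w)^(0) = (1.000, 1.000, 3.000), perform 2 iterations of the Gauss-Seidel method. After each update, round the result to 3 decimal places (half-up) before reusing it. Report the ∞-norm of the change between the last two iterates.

1.104

Iteration 1:
  u = (11 - (2)·1.000 - (4)·3.000) / (10) = -0.300
  v = (10 - (-1)·-0.300 - (1)·3.000) / (4) = 1.675
  w = (-7 - (4)·-0.300 - (-3)·1.675) / (8) = -0.097
Iteration 2:
  u = (11 - (2)·1.675 - (4)·-0.097) / (10) = 0.804
  v = (10 - (-1)·0.804 - (1)·-0.097) / (4) = 2.725
  w = (-7 - (4)·0.804 - (-3)·2.725) / (8) = -0.255
Change: (1.104, 1.050, -0.158) → max |·| = 1.104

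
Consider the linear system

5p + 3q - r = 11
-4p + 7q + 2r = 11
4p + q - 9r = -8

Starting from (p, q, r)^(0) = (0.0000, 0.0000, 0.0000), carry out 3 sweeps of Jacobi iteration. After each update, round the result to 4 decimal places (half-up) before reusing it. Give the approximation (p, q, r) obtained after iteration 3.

Iteration 1:
  p = (11 - (3)·0.0000 - (-1)·0.0000) / (5) = 2.2000
  q = (11 - (-4)·0.0000 - (2)·0.0000) / (7) = 1.5714
  r = (-8 - (4)·0.0000 - (1)·0.0000) / (-9) = 0.8889
Iteration 2:
  p = (11 - (3)·1.5714 - (-1)·0.8889) / (5) = 1.4349
  q = (11 - (-4)·2.2000 - (2)·0.8889) / (7) = 2.5746
  r = (-8 - (4)·2.2000 - (1)·1.5714) / (-9) = 2.0413
Iteration 3:
  p = (11 - (3)·2.5746 - (-1)·2.0413) / (5) = 1.0635
  q = (11 - (-4)·1.4349 - (2)·2.0413) / (7) = 1.8081
  r = (-8 - (4)·1.4349 - (1)·2.5746) / (-9) = 1.8127

(1.0635, 1.8081, 1.8127)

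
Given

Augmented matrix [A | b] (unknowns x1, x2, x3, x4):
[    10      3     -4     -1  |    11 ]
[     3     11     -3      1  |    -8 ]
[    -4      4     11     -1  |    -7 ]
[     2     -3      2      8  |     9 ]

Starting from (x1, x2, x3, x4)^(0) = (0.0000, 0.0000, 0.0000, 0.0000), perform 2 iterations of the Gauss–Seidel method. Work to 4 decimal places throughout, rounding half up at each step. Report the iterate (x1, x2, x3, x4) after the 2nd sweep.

Iteration 1:
  x1 = (11 - (3)·0.0000 - (-4)·0.0000 - (-1)·0.0000) / (10) = 1.1000
  x2 = (-8 - (3)·1.1000 - (-3)·0.0000 - (1)·0.0000) / (11) = -1.0273
  x3 = (-7 - (-4)·1.1000 - (4)·-1.0273 - (-1)·0.0000) / (11) = 0.1372
  x4 = (9 - (2)·1.1000 - (-3)·-1.0273 - (2)·0.1372) / (8) = 0.4305
Iteration 2:
  x1 = (11 - (3)·-1.0273 - (-4)·0.1372 - (-1)·0.4305) / (10) = 1.5061
  x2 = (-8 - (3)·1.5061 - (-3)·0.1372 - (1)·0.4305) / (11) = -1.1397
  x3 = (-7 - (-4)·1.5061 - (4)·-1.1397 - (-1)·0.4305) / (11) = 0.3649
  x4 = (9 - (2)·1.5061 - (-3)·-1.1397 - (2)·0.3649) / (8) = 0.2299

(1.5061, -1.1397, 0.3649, 0.2299)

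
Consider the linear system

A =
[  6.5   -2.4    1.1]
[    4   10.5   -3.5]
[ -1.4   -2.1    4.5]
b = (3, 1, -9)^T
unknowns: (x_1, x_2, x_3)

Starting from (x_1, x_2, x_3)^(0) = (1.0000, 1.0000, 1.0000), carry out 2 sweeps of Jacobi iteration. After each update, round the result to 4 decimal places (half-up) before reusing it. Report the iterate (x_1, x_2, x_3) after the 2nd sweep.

(0.6859, -0.5642, -1.7720)

Iteration 1:
  x_1 = (3 - (-2.4)·1.0000 - (1.1)·1.0000) / (6.5) = 0.6615
  x_2 = (1 - (4)·1.0000 - (-3.5)·1.0000) / (10.5) = 0.0476
  x_3 = (-9 - (-1.4)·1.0000 - (-2.1)·1.0000) / (4.5) = -1.2222
Iteration 2:
  x_1 = (3 - (-2.4)·0.0476 - (1.1)·-1.2222) / (6.5) = 0.6859
  x_2 = (1 - (4)·0.6615 - (-3.5)·-1.2222) / (10.5) = -0.5642
  x_3 = (-9 - (-1.4)·0.6615 - (-2.1)·0.0476) / (4.5) = -1.7720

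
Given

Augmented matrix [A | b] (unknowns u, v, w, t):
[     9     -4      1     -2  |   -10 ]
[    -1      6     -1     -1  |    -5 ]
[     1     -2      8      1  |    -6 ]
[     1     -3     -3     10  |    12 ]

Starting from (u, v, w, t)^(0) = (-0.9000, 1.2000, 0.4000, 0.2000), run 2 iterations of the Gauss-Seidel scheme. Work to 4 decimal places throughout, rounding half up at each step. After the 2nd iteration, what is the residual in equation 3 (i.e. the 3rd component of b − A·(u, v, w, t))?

0.0206

Iteration 1:
  u = (-10 - (-4)·1.2000 - (1)·0.4000 - (-2)·0.2000) / (9) = -0.5778
  v = (-5 - (-1)·-0.5778 - (-1)·0.4000 - (-1)·0.2000) / (6) = -0.8296
  w = (-6 - (1)·-0.5778 - (-2)·-0.8296 - (1)·0.2000) / (8) = -0.9102
  t = (12 - (1)·-0.5778 - (-3)·-0.8296 - (-3)·-0.9102) / (10) = 0.7358
Iteration 2:
  u = (-10 - (-4)·-0.8296 - (1)·-0.9102 - (-2)·0.7358) / (9) = -1.2152
  v = (-5 - (-1)·-1.2152 - (-1)·-0.9102 - (-1)·0.7358) / (6) = -1.0649
  w = (-6 - (1)·-1.2152 - (-2)·-1.0649 - (1)·0.7358) / (8) = -0.9563
  t = (12 - (1)·-1.2152 - (-3)·-1.0649 - (-3)·-0.9563) / (10) = 0.7152
Residual b − A·x = (-0.9361, -0.0669, 0.0206, -0.0004)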